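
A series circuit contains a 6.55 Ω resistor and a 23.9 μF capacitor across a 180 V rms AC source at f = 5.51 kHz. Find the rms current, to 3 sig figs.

27.0 A

ω = 2πf = 34620 rad/s
X_C = 1/(ωC) = 1.21 Ω
Z = 6.55 − j1.21 Ω
|Z| = √(6.55² + 1.21²) = 6.66 Ω
I = V/|Z| = 180/6.66 = 27.0 A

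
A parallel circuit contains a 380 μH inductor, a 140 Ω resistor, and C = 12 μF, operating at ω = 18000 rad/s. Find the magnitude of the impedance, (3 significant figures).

14.3 Ω

X_L = ωL = 6.84 Ω
X_C = 1/(ωC) = 4.63 Ω
Parallel: admittances add. Y = 1/R + 1/(jωL) + jωC
Y = (0.00714 + j0.0698) S
|Y| = 0.0702 S → |Z| = 1/|Y| = 14.3 Ω, ∠Z = −∠Y = -84.2°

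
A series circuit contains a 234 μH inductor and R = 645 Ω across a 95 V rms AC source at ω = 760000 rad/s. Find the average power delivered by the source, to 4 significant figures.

13.00 W

X_L = ωL = 177.8 Ω
Z = 645.0 + j177.8 Ω
|Z| = √(645.0² + 177.8²) = 669.1 Ω
∠Z = arctan(177.8/645.0) = 15.41°
I = V/|Z| = 142.0 mA
P = VI cos φ = 95 × 0.1420 × cos(15.41°) = 13.00 W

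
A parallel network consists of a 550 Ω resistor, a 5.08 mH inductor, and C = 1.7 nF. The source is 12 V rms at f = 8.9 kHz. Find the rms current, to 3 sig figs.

46.5 mA

ω = 2πf = 55920 rad/s
X_L = ωL = 284 Ω
X_C = 1/(ωC) = 10500 Ω
Parallel: admittances add. Y = 1/R + 1/(jωL) + jωC
Y = (0.00182 − j0.00343) S
|Y| = 0.00388 S → |Z| = 1/|Y| = 258 Ω, ∠Z = −∠Y = 62.0°
I = V/|Z| = 12/258 = 46.5 mA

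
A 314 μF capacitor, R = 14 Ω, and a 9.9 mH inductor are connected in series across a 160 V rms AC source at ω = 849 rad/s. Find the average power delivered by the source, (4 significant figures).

X_L = ωL = 8.405 Ω
X_C = 1/(ωC) = 3.751 Ω
Net reactance X = X_L − X_C = 4.654 Ω
Z = 14.00 + j4.654 Ω
|Z| = √(14.00² + 4.654²) = 14.75 Ω
∠Z = arctan(4.654/14.00) = 18.39°
I = V/|Z| = 10.85 A
P = VI cos φ = 160 × 10.85 × cos(18.39°) = 1.647 kW

1.647 kW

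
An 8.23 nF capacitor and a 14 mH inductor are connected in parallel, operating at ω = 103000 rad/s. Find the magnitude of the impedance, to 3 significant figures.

X_L = ωL = 1440 Ω
X_C = 1/(ωC) = 1180 Ω
Parallel: admittances add. Y = 1/(jωL) + jωC
Y = (0 + j0.000154) S
|Y| = 0.000154 S → |Z| = 1/|Y| = 6480 Ω, ∠Z = −∠Y = -90.0°

6480 Ω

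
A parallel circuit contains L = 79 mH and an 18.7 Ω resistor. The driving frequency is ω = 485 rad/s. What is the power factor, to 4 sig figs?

X_L = ωL = 38.31 Ω
Parallel: admittances add. Y = 1/R + 1/(jωL)
Y = (0.05348 − j0.02610) S
|Y| = 0.05951 S → |Z| = 1/|Y| = 16.81 Ω, ∠Z = −∠Y = 26.02°
cos φ = cos(26.02°) = 0.8987

0.8987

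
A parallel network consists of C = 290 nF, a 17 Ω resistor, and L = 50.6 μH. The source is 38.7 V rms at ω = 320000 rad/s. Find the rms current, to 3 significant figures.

X_L = ωL = 16.2 Ω
X_C = 1/(ωC) = 10.8 Ω
Parallel: admittances add. Y = 1/R + 1/(jωL) + jωC
Y = (0.0588 + j0.0310) S
|Y| = 0.0665 S → |Z| = 1/|Y| = 15.0 Ω, ∠Z = −∠Y = -27.8°
I = V/|Z| = 38.7/15.0 = 2.57 A

2.57 A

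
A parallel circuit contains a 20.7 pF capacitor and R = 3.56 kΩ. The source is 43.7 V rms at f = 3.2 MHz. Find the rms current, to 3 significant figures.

ω = 2πf = 2.011e+07 rad/s
X_C = 1/(ωC) = 2400 Ω
Parallel: admittances add. Y = 1/R + jωC
Y = (0.000281 + j0.000416) S
|Y| = 0.000502 S → |Z| = 1/|Y| = 1990 Ω, ∠Z = −∠Y = -56.0°
I = V/|Z| = 43.7/1990 = 21.9 mA

21.9 mA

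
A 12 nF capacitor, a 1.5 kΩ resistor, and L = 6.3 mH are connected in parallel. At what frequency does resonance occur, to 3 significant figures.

ω₀ = 1/√(LC) = 1/√(0.0063 × 1.2e-08) = 115000 rad/s
f₀ = ω₀/(2π) = 18.3 kHz

18.3 kHz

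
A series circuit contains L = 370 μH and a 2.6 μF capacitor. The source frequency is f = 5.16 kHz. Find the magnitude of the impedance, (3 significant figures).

ω = 2πf = 32420 rad/s
X_L = ωL = 12.0 Ω
X_C = 1/(ωC) = 11.9 Ω
Net reactance X = X_L − X_C = 0.133 Ω
Z = j0.133 Ω
|Z| = √(0² + 0.133²) = 0.133 Ω

0.133 Ω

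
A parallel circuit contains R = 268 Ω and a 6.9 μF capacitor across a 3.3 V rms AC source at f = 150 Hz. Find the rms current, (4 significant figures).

24.74 mA

ω = 2πf = 942.5 rad/s
X_C = 1/(ωC) = 153.8 Ω
Parallel: admittances add. Y = 1/R + jωC
Y = (0.003731 + j0.006503) S
|Y| = 0.007498 S → |Z| = 1/|Y| = 133.4 Ω, ∠Z = −∠Y = -60.15°
I = V/|Z| = 3.3/133.4 = 24.74 mA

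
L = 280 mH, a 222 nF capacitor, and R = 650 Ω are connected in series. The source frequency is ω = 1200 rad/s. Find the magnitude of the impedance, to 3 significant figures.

X_L = ωL = 336 Ω
X_C = 1/(ωC) = 3750 Ω
Net reactance X = X_L − X_C = -3420 Ω
Z = 650 − j3420 Ω
|Z| = √(650² + 3420²) = 3480 Ω

3480 Ω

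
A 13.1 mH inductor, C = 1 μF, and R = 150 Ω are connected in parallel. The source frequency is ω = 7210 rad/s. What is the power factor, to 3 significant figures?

0.892

X_L = ωL = 94.5 Ω
X_C = 1/(ωC) = 139 Ω
Parallel: admittances add. Y = 1/R + 1/(jωL) + jωC
Y = (0.00667 − j0.00338) S
|Y| = 0.00747 S → |Z| = 1/|Y| = 134 Ω, ∠Z = −∠Y = 26.9°
cos φ = cos(26.9°) = 0.892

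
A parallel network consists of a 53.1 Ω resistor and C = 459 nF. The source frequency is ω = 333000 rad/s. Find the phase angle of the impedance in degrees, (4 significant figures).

-82.98°

X_C = 1/(ωC) = 6.542 Ω
Parallel: admittances add. Y = 1/R + jωC
Y = (0.01883 + j0.1528) S
|Y| = 0.1540 S → |Z| = 1/|Y| = 6.493 Ω, ∠Z = −∠Y = -82.98°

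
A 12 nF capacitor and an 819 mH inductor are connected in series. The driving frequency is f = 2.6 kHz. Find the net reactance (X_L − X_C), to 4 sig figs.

ω = 2πf = 16340 rad/s
X_L = ωL = 13380 Ω
X_C = 1/(ωC) = 5101 Ω
X = 13380 − 5101 = 8278 Ω

8278 Ω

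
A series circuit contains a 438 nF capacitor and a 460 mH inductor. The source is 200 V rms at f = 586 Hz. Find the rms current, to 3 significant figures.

ω = 2πf = 3682 rad/s
X_L = ωL = 1690 Ω
X_C = 1/(ωC) = 620 Ω
Net reactance X = X_L − X_C = 1070 Ω
Z = j1070 Ω
|Z| = √(0² + 1070²) = 1070 Ω
I = V/|Z| = 200/1070 = 186 mA

186 mA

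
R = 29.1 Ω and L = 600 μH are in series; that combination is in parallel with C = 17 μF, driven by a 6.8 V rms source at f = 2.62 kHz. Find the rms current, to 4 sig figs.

1.844 A

ω = 2πf = 16460 rad/s
X_L = ωL = 9.877 Ω
X_C = 1/(ωC) = 3.573 Ω
Branch 1 (R+jX_L): Z₁ = 29.10 + j9.877 Ω, |Z₁| = 30.73 Ω
Branch 2 (−jX_C): Z₂ = −j3.573 Ω
Parallel: Z = Z₁Z₂/(Z₁+Z₂), |Z| = 3.688 Ω, ∠Z = -83.47°
I = V/|Z| = 6.8/3.688 = 1.844 A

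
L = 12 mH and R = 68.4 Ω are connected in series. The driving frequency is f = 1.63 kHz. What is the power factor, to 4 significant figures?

0.4863

ω = 2πf = 10240 rad/s
X_L = ωL = 122.9 Ω
Z = 68.40 + j122.9 Ω
|Z| = √(68.40² + 122.9²) = 140.7 Ω
∠Z = arctan(122.9/68.40) = 60.90°
cos φ = cos(60.90°) = 0.4863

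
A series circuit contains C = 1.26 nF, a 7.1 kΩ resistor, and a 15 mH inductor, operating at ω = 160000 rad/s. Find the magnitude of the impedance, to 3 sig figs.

7550 Ω

X_L = ωL = 2400 Ω
X_C = 1/(ωC) = 4960 Ω
Net reactance X = X_L − X_C = -2560 Ω
Z = 7100 − j2560 Ω
|Z| = √(7100² + 2560²) = 7550 Ω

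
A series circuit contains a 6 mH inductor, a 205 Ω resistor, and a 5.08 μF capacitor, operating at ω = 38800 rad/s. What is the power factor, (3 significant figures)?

0.669

X_L = ωL = 233 Ω
X_C = 1/(ωC) = 5.07 Ω
Net reactance X = X_L − X_C = 228 Ω
Z = 205 + j228 Ω
|Z| = √(205² + 228²) = 306 Ω
∠Z = arctan(228/205) = 48.0°
cos φ = cos(48.0°) = 0.669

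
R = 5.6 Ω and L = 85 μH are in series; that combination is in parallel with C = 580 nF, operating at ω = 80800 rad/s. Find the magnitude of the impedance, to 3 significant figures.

X_L = ωL = 6.87 Ω
X_C = 1/(ωC) = 21.3 Ω
Branch 1 (R+jX_L): Z₁ = 5.60 + j6.87 Ω, |Z₁| = 8.86 Ω
Branch 2 (−jX_C): Z₂ = −j21.3 Ω
Parallel: Z = Z₁Z₂/(Z₁+Z₂), |Z| = 12.2 Ω, ∠Z = 29.7°

12.2 Ω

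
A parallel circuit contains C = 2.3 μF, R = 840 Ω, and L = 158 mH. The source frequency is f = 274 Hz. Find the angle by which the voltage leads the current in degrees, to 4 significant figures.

-13.39°

ω = 2πf = 1722 rad/s
X_L = ωL = 272.0 Ω
X_C = 1/(ωC) = 252.5 Ω
Parallel: admittances add. Y = 1/R + 1/(jωL) + jωC
Y = (0.001190 + j0.0002834) S
|Y| = 0.001224 S → |Z| = 1/|Y| = 817.2 Ω, ∠Z = −∠Y = -13.39°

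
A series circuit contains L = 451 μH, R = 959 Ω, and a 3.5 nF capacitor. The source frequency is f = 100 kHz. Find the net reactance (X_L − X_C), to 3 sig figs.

-171 Ω

ω = 2πf = 628300 rad/s
X_L = ωL = 283 Ω
X_C = 1/(ωC) = 455 Ω
X = 283 − 455 = -171 Ω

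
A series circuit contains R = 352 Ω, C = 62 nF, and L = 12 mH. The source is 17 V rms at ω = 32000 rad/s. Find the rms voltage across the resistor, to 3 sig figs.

16.1 V

X_L = ωL = 384 Ω
X_C = 1/(ωC) = 504 Ω
Net reactance X = X_L − X_C = -120 Ω
Z = 352 − j120 Ω
|Z| = √(352² + 120²) = 372 Ω
I = V/|Z| = 45.7 mA
V_R = I·|Z_R| = 0.0457 × 352 = 16.1 V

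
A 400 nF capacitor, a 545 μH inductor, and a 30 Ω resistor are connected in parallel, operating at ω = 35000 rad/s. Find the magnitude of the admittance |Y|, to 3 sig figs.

X_L = ωL = 19.1 Ω
X_C = 1/(ωC) = 71.4 Ω
Parallel: admittances add. Y = 1/R + 1/(jωL) + jωC
Y = (0.0333 − j0.0384) S
|Y| = 0.0509 S → |Z| = 1/|Y| = 19.7 Ω, ∠Z = −∠Y = 49.1°

50.9 mS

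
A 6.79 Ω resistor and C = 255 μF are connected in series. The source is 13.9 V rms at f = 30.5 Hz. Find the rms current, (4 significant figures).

644.7 mA

ω = 2πf = 191.6 rad/s
X_C = 1/(ωC) = 20.46 Ω
Z = 6.790 − j20.46 Ω
|Z| = √(6.790² + 20.46²) = 21.56 Ω
I = V/|Z| = 13.9/21.56 = 644.7 mA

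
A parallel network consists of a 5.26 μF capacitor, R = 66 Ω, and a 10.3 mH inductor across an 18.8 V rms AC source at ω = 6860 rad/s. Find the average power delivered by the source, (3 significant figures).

5.36 W

X_L = ωL = 70.7 Ω
X_C = 1/(ωC) = 27.7 Ω
Parallel: admittances add. Y = 1/R + 1/(jωL) + jωC
Y = (0.0152 + j0.0219) S
|Y| = 0.0267 S → |Z| = 1/|Y| = 37.5 Ω, ∠Z = −∠Y = -55.4°
I = V/|Z| = 501 mA
P = VI cos φ = 18.8 × 0.501 × cos(-55.4°) = 5.36 W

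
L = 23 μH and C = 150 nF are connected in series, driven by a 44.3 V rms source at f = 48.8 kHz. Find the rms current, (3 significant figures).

3.02 A

ω = 2πf = 306600 rad/s
X_L = ωL = 7.05 Ω
X_C = 1/(ωC) = 21.7 Ω
Net reactance X = X_L − X_C = -14.7 Ω
Z = − j14.7 Ω
|Z| = √(0² + 14.7²) = 14.7 Ω
I = V/|Z| = 44.3/14.7 = 3.02 A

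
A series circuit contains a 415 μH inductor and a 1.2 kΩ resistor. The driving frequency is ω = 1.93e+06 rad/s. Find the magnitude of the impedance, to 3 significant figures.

X_L = ωL = 801 Ω
Z = 1200 + j801 Ω
|Z| = √(1200² + 801²) = 1440 Ω

1440 Ω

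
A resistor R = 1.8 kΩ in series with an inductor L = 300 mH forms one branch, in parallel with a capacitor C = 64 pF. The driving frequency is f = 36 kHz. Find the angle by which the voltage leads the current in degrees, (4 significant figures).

32.59°

ω = 2πf = 226200 rad/s
X_L = ωL = 67860 Ω
X_C = 1/(ωC) = 69080 Ω
Branch 1 (R+jX_L): Z₁ = 1800 + j67860 Ω, |Z₁| = 67880 Ω
Branch 2 (−jX_C): Z₂ = −j69080 Ω
Parallel: Z = Z₁Z₂/(Z₁+Z₂), |Z| = 2.157e+06 Ω, ∠Z = 32.59°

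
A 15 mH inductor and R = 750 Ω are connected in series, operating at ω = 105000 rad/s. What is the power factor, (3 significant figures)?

0.430

X_L = ωL = 1580 Ω
Z = 750 + j1580 Ω
|Z| = √(750² + 1580²) = 1740 Ω
∠Z = arctan(1580/750) = 64.5°
cos φ = cos(64.5°) = 0.430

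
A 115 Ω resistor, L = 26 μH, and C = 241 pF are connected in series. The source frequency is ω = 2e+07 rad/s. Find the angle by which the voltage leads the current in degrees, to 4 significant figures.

69.80°

X_L = ωL = 520.0 Ω
X_C = 1/(ωC) = 207.5 Ω
Net reactance X = X_L − X_C = 312.5 Ω
Z = 115.0 + j312.5 Ω
|Z| = √(115.0² + 312.5²) = 333.0 Ω
∠Z = arctan(312.5/115.0) = 69.80°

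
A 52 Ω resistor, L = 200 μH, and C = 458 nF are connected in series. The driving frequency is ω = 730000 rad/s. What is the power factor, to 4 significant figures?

0.3417

X_L = ωL = 146.0 Ω
X_C = 1/(ωC) = 2.991 Ω
Net reactance X = X_L − X_C = 143.0 Ω
Z = 52.00 + j143.0 Ω
|Z| = √(52.00² + 143.0²) = 152.2 Ω
∠Z = arctan(143.0/52.00) = 70.02°
cos φ = cos(70.02°) = 0.3417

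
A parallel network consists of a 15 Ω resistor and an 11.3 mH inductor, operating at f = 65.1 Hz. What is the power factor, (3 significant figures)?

ω = 2πf = 409.0 rad/s
X_L = ωL = 4.62 Ω
Parallel: admittances add. Y = 1/R + 1/(jωL)
Y = (0.0667 − j0.216) S
|Y| = 0.226 S → |Z| = 1/|Y| = 4.42 Ω, ∠Z = −∠Y = 72.9°
cos φ = cos(72.9°) = 0.294

0.294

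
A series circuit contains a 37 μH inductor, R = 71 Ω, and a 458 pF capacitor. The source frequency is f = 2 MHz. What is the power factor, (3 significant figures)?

0.237

ω = 2πf = 1.257e+07 rad/s
X_L = ωL = 465 Ω
X_C = 1/(ωC) = 174 Ω
Net reactance X = X_L − X_C = 291 Ω
Z = 71.0 + j291 Ω
|Z| = √(71.0² + 291²) = 300 Ω
∠Z = arctan(291/71.0) = 76.3°
cos φ = cos(76.3°) = 0.237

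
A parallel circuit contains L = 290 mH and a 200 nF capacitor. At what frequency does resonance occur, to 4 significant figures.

ω₀ = 1/√(LC) = 1/√(0.29 × 2e-07) = 4152 rad/s
f₀ = ω₀/(2π) = 660.9 Hz

660.9 Hz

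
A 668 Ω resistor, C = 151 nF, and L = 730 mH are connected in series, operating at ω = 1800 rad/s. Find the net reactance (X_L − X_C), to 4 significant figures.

X_L = ωL = 1314 Ω
X_C = 1/(ωC) = 3679 Ω
X = 1314 − 3679 = -2365 Ω

-2365 Ω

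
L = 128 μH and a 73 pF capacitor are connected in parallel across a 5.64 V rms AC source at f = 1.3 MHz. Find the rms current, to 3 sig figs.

ω = 2πf = 8.168e+06 rad/s
X_L = ωL = 1050 Ω
X_C = 1/(ωC) = 1680 Ω
Parallel: admittances add. Y = 1/(jωL) + jωC
Y = (0 − j0.000360) S
|Y| = 0.000360 S → |Z| = 1/|Y| = 2780 Ω, ∠Z = −∠Y = 90.0°
I = V/|Z| = 5.64/2780 = 2.03 mA

2.03 mA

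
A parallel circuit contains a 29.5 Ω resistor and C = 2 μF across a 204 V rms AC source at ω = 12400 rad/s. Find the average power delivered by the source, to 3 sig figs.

X_C = 1/(ωC) = 40.3 Ω
Parallel: admittances add. Y = 1/R + jωC
Y = (0.0339 + j0.0248) S
|Y| = 0.0420 S → |Z| = 1/|Y| = 23.8 Ω, ∠Z = −∠Y = -36.2°
I = V/|Z| = 8.57 A
P = VI cos φ = 204 × 8.57 × cos(-36.2°) = 1.41 kW

1.41 kW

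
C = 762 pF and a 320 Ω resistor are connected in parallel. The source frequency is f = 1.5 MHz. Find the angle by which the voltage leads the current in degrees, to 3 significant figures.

-66.5°

ω = 2πf = 9.425e+06 rad/s
X_C = 1/(ωC) = 139 Ω
Parallel: admittances add. Y = 1/R + jωC
Y = (0.00313 + j0.00718) S
|Y| = 0.00783 S → |Z| = 1/|Y| = 128 Ω, ∠Z = −∠Y = -66.5°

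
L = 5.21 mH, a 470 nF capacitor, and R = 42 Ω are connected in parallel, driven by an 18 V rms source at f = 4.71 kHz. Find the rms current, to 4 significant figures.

ω = 2πf = 29590 rad/s
X_L = ωL = 154.2 Ω
X_C = 1/(ωC) = 71.90 Ω
Parallel: admittances add. Y = 1/R + 1/(jωL) + jωC
Y = (0.02381 + j0.007423) S
|Y| = 0.02494 S → |Z| = 1/|Y| = 40.10 Ω, ∠Z = −∠Y = -17.32°
I = V/|Z| = 18/40.10 = 448.9 mA

448.9 mA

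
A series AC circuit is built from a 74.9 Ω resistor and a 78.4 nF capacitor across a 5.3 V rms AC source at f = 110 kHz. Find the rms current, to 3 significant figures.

ω = 2πf = 691200 rad/s
X_C = 1/(ωC) = 18.5 Ω
Z = 74.9 − j18.5 Ω
|Z| = √(74.9² + 18.5²) = 77.1 Ω
I = V/|Z| = 5.3/77.1 = 68.7 mA

68.7 mA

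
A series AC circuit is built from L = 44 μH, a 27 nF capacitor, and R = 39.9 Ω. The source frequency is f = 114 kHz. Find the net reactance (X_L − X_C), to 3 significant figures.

-20.2 Ω

ω = 2πf = 716300 rad/s
X_L = ωL = 31.5 Ω
X_C = 1/(ωC) = 51.7 Ω
X = 31.5 − 51.7 = -20.2 Ω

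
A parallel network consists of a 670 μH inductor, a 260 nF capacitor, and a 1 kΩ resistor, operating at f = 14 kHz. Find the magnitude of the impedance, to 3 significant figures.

ω = 2πf = 87960 rad/s
X_L = ωL = 58.9 Ω
X_C = 1/(ωC) = 43.7 Ω
Parallel: admittances add. Y = 1/R + 1/(jωL) + jωC
Y = (0.00100 + j0.00590) S
|Y| = 0.00599 S → |Z| = 1/|Y| = 167 Ω, ∠Z = −∠Y = -80.4°

167 Ω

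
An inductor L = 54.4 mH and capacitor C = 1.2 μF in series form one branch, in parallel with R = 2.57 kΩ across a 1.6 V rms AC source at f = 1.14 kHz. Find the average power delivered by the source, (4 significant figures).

ω = 2πf = 7163 rad/s
X_L = ωL = 389.7 Ω
X_C = 1/(ωC) = 116.3 Ω
Branch 1: Z₁ = R = 2570 Ω
Branch 2 (series LC): Z₂ = j(X_L − X_C) = j273.3 Ω
Parallel: Z = Z₁Z₂/(Z₁+Z₂), |Z| = 271.8 Ω, ∠Z = 83.93°
I = V/|Z| = 5.887 mA
P = VI cos φ = 1.6 × 0.005887 × cos(83.93°) = 996.1 μW

996.1 μW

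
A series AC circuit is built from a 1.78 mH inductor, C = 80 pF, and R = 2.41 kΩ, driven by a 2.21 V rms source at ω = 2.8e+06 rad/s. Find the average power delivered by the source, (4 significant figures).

1.937 mW

X_L = ωL = 4984 Ω
X_C = 1/(ωC) = 4464 Ω
Net reactance X = X_L − X_C = 519.7 Ω
Z = 2410 + j519.7 Ω
|Z| = √(2410² + 519.7²) = 2465 Ω
∠Z = arctan(519.7/2410) = 12.17°
I = V/|Z| = 896.4 μA
P = VI cos φ = 2.21 × 0.0008964 × cos(12.17°) = 1.937 mW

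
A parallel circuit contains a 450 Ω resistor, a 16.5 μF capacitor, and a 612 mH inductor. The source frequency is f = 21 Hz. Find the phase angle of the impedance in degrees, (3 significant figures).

77.7°

ω = 2πf = 131.9 rad/s
X_L = ωL = 80.8 Ω
X_C = 1/(ωC) = 459 Ω
Parallel: admittances add. Y = 1/R + 1/(jωL) + jωC
Y = (0.00222 − j0.0102) S
|Y| = 0.0104 S → |Z| = 1/|Y| = 95.7 Ω, ∠Z = −∠Y = 77.7°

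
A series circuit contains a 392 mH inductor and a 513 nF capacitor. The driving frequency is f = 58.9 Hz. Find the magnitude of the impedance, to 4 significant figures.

ω = 2πf = 370.1 rad/s
X_L = ωL = 145.1 Ω
X_C = 1/(ωC) = 5267 Ω
Net reactance X = X_L − X_C = -5122 Ω
Z = − j5122 Ω
|Z| = √(0² + 5122²) = 5122 Ω

5122 Ω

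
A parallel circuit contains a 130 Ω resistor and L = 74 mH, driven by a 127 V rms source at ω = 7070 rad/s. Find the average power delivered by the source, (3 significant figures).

X_L = ωL = 523 Ω
Parallel: admittances add. Y = 1/R + 1/(jωL)
Y = (0.00769 − j0.00191) S
|Y| = 0.00793 S → |Z| = 1/|Y| = 126 Ω, ∠Z = −∠Y = 14.0°
I = V/|Z| = 1.01 A
P = VI cos φ = 127 × 1.01 × cos(14.0°) = 124 W

124 W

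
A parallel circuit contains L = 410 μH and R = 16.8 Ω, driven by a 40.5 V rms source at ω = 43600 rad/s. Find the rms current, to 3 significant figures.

X_L = ωL = 17.9 Ω
Parallel: admittances add. Y = 1/R + 1/(jωL)
Y = (0.0595 − j0.0559) S
|Y| = 0.0817 S → |Z| = 1/|Y| = 12.2 Ω, ∠Z = −∠Y = 43.2°
I = V/|Z| = 40.5/12.2 = 3.31 A

3.31 A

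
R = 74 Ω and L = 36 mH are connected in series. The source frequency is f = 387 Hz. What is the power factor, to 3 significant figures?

0.646

ω = 2πf = 2432 rad/s
X_L = ωL = 87.5 Ω
Z = 74.0 + j87.5 Ω
|Z| = √(74.0² + 87.5²) = 115 Ω
∠Z = arctan(87.5/74.0) = 49.8°
cos φ = cos(49.8°) = 0.646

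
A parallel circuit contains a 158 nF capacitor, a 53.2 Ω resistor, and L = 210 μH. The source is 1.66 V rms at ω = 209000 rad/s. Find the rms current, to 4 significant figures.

35.53 mA

X_L = ωL = 43.89 Ω
X_C = 1/(ωC) = 30.28 Ω
Parallel: admittances add. Y = 1/R + 1/(jωL) + jωC
Y = (0.01880 + j0.01024) S
|Y| = 0.02140 S → |Z| = 1/|Y| = 46.72 Ω, ∠Z = −∠Y = -28.57°
I = V/|Z| = 1.66/46.72 = 35.53 mA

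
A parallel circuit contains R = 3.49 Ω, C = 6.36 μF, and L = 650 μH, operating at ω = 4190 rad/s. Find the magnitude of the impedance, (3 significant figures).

2.25 Ω

X_L = ωL = 2.72 Ω
X_C = 1/(ωC) = 37.5 Ω
Parallel: admittances add. Y = 1/R + 1/(jωL) + jωC
Y = (0.287 − j0.341) S
|Y| = 0.445 S → |Z| = 1/|Y| = 2.25 Ω, ∠Z = −∠Y = 49.9°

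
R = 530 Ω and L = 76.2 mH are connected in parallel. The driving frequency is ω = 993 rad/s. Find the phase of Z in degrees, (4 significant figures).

X_L = ωL = 75.67 Ω
Parallel: admittances add. Y = 1/R + 1/(jωL)
Y = (0.001887 − j0.01322) S
|Y| = 0.01335 S → |Z| = 1/|Y| = 74.91 Ω, ∠Z = −∠Y = 81.87°

81.87°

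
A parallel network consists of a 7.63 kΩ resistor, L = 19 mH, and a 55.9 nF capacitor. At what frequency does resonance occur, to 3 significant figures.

4.88 kHz

ω₀ = 1/√(LC) = 1/√(0.019 × 5.59e-08) = 30680 rad/s
f₀ = ω₀/(2π) = 4.88 kHz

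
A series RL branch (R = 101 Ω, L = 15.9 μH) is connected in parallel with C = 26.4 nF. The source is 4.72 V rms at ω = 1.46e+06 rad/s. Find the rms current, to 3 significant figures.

177 mA

X_L = ωL = 23.2 Ω
X_C = 1/(ωC) = 25.9 Ω
Branch 1 (R+jX_L): Z₁ = 101 + j23.2 Ω, |Z₁| = 104 Ω
Branch 2 (−jX_C): Z₂ = −j25.9 Ω
Parallel: Z = Z₁Z₂/(Z₁+Z₂), |Z| = 26.6 Ω, ∠Z = -75.5°
I = V/|Z| = 4.72/26.6 = 177 mA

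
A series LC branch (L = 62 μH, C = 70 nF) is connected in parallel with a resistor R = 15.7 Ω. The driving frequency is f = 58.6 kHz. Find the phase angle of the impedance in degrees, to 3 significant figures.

ω = 2πf = 368200 rad/s
X_L = ωL = 22.8 Ω
X_C = 1/(ωC) = 38.8 Ω
Branch 1: Z₁ = R = 15.7 Ω
Branch 2 (series LC): Z₂ = j(X_L − X_C) = −j16.0 Ω
Parallel: Z = Z₁Z₂/(Z₁+Z₂), |Z| = 11.2 Ω, ∠Z = -44.5°

-44.5°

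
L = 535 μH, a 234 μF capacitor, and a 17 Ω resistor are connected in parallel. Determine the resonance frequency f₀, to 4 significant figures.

ω₀ = 1/√(LC) = 1/√(0.000535 × 0.000234) = 2826 rad/s
f₀ = ω₀/(2π) = 449.8 Hz

449.8 Hz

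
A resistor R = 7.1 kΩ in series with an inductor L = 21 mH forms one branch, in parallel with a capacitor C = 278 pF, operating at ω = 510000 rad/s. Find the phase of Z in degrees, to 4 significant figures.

X_L = ωL = 10710 Ω
X_C = 1/(ωC) = 7053 Ω
Branch 1 (R+jX_L): Z₁ = 7100 + j10710 Ω, |Z₁| = 12850 Ω
Branch 2 (−jX_C): Z₂ = −j7053 Ω
Parallel: Z = Z₁Z₂/(Z₁+Z₂), |Z| = 11350 Ω, ∠Z = -60.79°

-60.79°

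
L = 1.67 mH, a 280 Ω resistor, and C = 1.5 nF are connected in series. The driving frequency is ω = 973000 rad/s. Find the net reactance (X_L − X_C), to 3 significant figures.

X_L = ωL = 1620 Ω
X_C = 1/(ωC) = 685 Ω
X = 1620 − 685 = 940 Ω

940 Ω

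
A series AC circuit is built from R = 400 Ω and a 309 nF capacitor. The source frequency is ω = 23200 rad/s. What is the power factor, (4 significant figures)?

X_C = 1/(ωC) = 139.5 Ω
Z = 400.0 − j139.5 Ω
|Z| = √(400.0² + 139.5²) = 423.6 Ω
∠Z = arctan(-139.5/400.0) = -19.23°
cos φ = cos(-19.23°) = 0.9442

0.9442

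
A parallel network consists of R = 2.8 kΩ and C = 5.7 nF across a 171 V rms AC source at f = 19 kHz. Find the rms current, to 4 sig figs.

ω = 2πf = 119400 rad/s
X_C = 1/(ωC) = 1470 Ω
Parallel: admittances add. Y = 1/R + jωC
Y = (0.0003571 + j0.0006805) S
|Y| = 0.0007685 S → |Z| = 1/|Y| = 1301 Ω, ∠Z = −∠Y = -62.31°
I = V/|Z| = 171/1301 = 131.4 mA

131.4 mA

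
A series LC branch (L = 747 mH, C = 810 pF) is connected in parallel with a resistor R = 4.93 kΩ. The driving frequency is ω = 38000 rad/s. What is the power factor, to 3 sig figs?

X_L = ωL = 28400 Ω
X_C = 1/(ωC) = 32500 Ω
Branch 1: Z₁ = R = 4930 Ω
Branch 2 (series LC): Z₂ = j(X_L − X_C) = −j4100 Ω
Parallel: Z = Z₁Z₂/(Z₁+Z₂), |Z| = 3150 Ω, ∠Z = -50.2°
cos φ = cos(-50.2°) = 0.640

0.640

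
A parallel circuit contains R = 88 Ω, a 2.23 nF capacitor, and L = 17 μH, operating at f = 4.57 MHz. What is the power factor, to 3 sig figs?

0.180

ω = 2πf = 2.871e+07 rad/s
X_L = ωL = 488 Ω
X_C = 1/(ωC) = 15.6 Ω
Parallel: admittances add. Y = 1/R + 1/(jωL) + jωC
Y = (0.0114 + j0.0620) S
|Y| = 0.0630 S → |Z| = 1/|Y| = 15.9 Ω, ∠Z = −∠Y = -79.6°
cos φ = cos(-79.6°) = 0.180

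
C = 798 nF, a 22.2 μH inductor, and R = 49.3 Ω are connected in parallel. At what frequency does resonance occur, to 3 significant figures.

37.8 kHz

ω₀ = 1/√(LC) = 1/√(2.22e-05 × 7.98e-07) = 237600 rad/s
f₀ = ω₀/(2π) = 37.8 kHz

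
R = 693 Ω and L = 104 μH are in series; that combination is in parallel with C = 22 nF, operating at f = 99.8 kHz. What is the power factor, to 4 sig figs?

ω = 2πf = 627100 rad/s
X_L = ωL = 65.21 Ω
X_C = 1/(ωC) = 72.49 Ω
Branch 1 (R+jX_L): Z₁ = 693.0 + j65.21 Ω, |Z₁| = 696.1 Ω
Branch 2 (−jX_C): Z₂ = −j72.49 Ω
Parallel: Z = Z₁Z₂/(Z₁+Z₂), |Z| = 72.80 Ω, ∠Z = -84.02°
cos φ = cos(-84.02°) = 0.1041

0.1041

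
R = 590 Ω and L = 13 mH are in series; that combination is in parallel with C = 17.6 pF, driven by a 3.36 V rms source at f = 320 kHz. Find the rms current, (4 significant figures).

10.01 μA

ω = 2πf = 2.011e+06 rad/s
X_L = ωL = 26140 Ω
X_C = 1/(ωC) = 28260 Ω
Branch 1 (R+jX_L): Z₁ = 590.0 + j26140 Ω, |Z₁| = 26140 Ω
Branch 2 (−jX_C): Z₂ = −j28260 Ω
Parallel: Z = Z₁Z₂/(Z₁+Z₂), |Z| = 335600 Ω, ∠Z = 73.16°
I = V/|Z| = 3.36/335600 = 10.01 μA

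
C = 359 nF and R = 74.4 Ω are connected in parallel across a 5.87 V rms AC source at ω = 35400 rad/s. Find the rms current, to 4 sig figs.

108.6 mA

X_C = 1/(ωC) = 78.69 Ω
Parallel: admittances add. Y = 1/R + jωC
Y = (0.01344 + j0.01271) S
|Y| = 0.01850 S → |Z| = 1/|Y| = 54.06 Ω, ∠Z = −∠Y = -43.40°
I = V/|Z| = 5.87/54.06 = 108.6 mA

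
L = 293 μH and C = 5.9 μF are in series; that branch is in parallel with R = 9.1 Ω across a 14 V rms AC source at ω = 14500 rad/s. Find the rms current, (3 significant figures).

2.43 A

X_L = ωL = 4.25 Ω
X_C = 1/(ωC) = 11.7 Ω
Branch 1: Z₁ = R = 9.10 Ω
Branch 2 (series LC): Z₂ = j(X_L − X_C) = −j7.44 Ω
Parallel: Z = Z₁Z₂/(Z₁+Z₂), |Z| = 5.76 Ω, ∠Z = -50.7°
I = V/|Z| = 14/5.76 = 2.43 A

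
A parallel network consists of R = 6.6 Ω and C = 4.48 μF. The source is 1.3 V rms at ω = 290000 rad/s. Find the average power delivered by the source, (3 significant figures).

X_C = 1/(ωC) = 0.770 Ω
Parallel: admittances add. Y = 1/R + jωC
Y = (0.152 + j1.30) S
|Y| = 1.31 S → |Z| = 1/|Y| = 0.765 Ω, ∠Z = −∠Y = -83.3°
I = V/|Z| = 1.70 A
P = VI cos φ = 1.3 × 1.70 × cos(-83.3°) = 256 mW

256 mW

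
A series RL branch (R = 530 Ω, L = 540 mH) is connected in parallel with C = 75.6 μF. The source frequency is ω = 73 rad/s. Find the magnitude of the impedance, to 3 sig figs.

X_L = ωL = 39.4 Ω
X_C = 1/(ωC) = 181 Ω
Branch 1 (R+jX_L): Z₁ = 530 + j39.4 Ω, |Z₁| = 531 Ω
Branch 2 (−jX_C): Z₂ = −j181 Ω
Parallel: Z = Z₁Z₂/(Z₁+Z₂), |Z| = 176 Ω, ∠Z = -70.8°

176 Ω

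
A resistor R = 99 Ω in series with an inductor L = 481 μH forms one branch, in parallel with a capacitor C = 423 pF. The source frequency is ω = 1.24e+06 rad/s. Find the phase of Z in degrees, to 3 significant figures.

76.3°

X_L = ωL = 596 Ω
X_C = 1/(ωC) = 1910 Ω
Branch 1 (R+jX_L): Z₁ = 99.0 + j596 Ω, |Z₁| = 605 Ω
Branch 2 (−jX_C): Z₂ = −j1910 Ω
Parallel: Z = Z₁Z₂/(Z₁+Z₂), |Z| = 877 Ω, ∠Z = 76.3°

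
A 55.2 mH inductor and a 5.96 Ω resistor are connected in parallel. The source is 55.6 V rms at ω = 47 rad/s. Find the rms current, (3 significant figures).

X_L = ωL = 2.59 Ω
Parallel: admittances add. Y = 1/R + 1/(jωL)
Y = (0.168 − j0.385) S
|Y| = 0.420 S → |Z| = 1/|Y| = 2.38 Ω, ∠Z = −∠Y = 66.5°
I = V/|Z| = 55.6/2.38 = 23.4 A

23.4 A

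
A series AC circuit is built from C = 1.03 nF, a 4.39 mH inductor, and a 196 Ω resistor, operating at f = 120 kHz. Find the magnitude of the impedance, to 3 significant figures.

2030 Ω

ω = 2πf = 754000 rad/s
X_L = ωL = 3310 Ω
X_C = 1/(ωC) = 1290 Ω
Net reactance X = X_L − X_C = 2020 Ω
Z = 196 + j2020 Ω
|Z| = √(196² + 2020²) = 2030 Ω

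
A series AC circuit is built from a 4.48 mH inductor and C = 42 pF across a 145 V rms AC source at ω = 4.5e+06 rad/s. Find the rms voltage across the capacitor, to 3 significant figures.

X_L = ωL = 20200 Ω
X_C = 1/(ωC) = 5290 Ω
Net reactance X = X_L − X_C = 14900 Ω
Z = j14900 Ω
|Z| = √(0² + 14900²) = 14900 Ω
I = V/|Z| = 9.75 mA
V_C = I·|Z_C| = 0.00975 × 5290 = 51.6 V

51.6 V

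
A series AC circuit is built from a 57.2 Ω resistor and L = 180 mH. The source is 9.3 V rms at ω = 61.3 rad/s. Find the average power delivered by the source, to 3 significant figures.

1.46 W

X_L = ωL = 11.0 Ω
Z = 57.2 + j11.0 Ω
|Z| = √(57.2² + 11.0²) = 58.3 Ω
∠Z = arctan(11.0/57.2) = 10.9°
I = V/|Z| = 160 mA
P = VI cos φ = 9.3 × 0.160 × cos(10.9°) = 1.46 W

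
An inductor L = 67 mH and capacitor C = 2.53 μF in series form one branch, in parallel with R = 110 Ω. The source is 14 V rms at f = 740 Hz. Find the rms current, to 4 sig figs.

ω = 2πf = 4650 rad/s
X_L = ωL = 311.5 Ω
X_C = 1/(ωC) = 85.01 Ω
Branch 1: Z₁ = R = 110.0 Ω
Branch 2 (series LC): Z₂ = j(X_L − X_C) = j226.5 Ω
Parallel: Z = Z₁Z₂/(Z₁+Z₂), |Z| = 98.95 Ω, ∠Z = 25.90°
I = V/|Z| = 14/98.95 = 141.5 mA

141.5 mA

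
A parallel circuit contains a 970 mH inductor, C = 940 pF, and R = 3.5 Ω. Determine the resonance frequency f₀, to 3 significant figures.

5.27 kHz

ω₀ = 1/√(LC) = 1/√(0.97 × 9.4e-10) = 33120 rad/s
f₀ = ω₀/(2π) = 5.27 kHz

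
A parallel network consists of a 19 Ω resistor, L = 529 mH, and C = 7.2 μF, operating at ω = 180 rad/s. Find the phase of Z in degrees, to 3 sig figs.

X_L = ωL = 95.2 Ω
X_C = 1/(ωC) = 772 Ω
Parallel: admittances add. Y = 1/R + 1/(jωL) + jωC
Y = (0.0526 − j0.00921) S
|Y| = 0.0534 S → |Z| = 1/|Y| = 18.7 Ω, ∠Z = −∠Y = 9.92°

9.92°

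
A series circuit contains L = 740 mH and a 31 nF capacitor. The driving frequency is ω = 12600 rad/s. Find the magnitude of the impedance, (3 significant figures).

X_L = ωL = 9320 Ω
X_C = 1/(ωC) = 2560 Ω
Net reactance X = X_L − X_C = 6760 Ω
Z = j6760 Ω
|Z| = √(0² + 6760²) = 6760 Ω

6760 Ω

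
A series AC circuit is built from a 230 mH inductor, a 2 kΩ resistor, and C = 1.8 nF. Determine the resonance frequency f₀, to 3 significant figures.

ω₀ = 1/√(LC) = 1/√(0.23 × 1.8e-09) = 49150 rad/s
f₀ = ω₀/(2π) = 7.82 kHz

7.82 kHz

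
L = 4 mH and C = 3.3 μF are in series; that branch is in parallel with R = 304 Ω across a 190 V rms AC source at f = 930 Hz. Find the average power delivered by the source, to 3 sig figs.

ω = 2πf = 5843 rad/s
X_L = ωL = 23.4 Ω
X_C = 1/(ωC) = 51.9 Ω
Branch 1: Z₁ = R = 304 Ω
Branch 2 (series LC): Z₂ = j(X_L − X_C) = −j28.5 Ω
Parallel: Z = Z₁Z₂/(Z₁+Z₂), |Z| = 28.4 Ω, ∠Z = -84.6°
I = V/|Z| = 6.70 A
P = VI cos φ = 190 × 6.70 × cos(-84.6°) = 119 W

119 W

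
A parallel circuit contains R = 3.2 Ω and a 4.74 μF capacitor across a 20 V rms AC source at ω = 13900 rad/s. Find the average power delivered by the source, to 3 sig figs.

125 W

X_C = 1/(ωC) = 15.2 Ω
Parallel: admittances add. Y = 1/R + jωC
Y = (0.312 + j0.0659) S
|Y| = 0.319 S → |Z| = 1/|Y| = 3.13 Ω, ∠Z = −∠Y = -11.9°
I = V/|Z| = 6.39 A
P = VI cos φ = 20 × 6.39 × cos(-11.9°) = 125 W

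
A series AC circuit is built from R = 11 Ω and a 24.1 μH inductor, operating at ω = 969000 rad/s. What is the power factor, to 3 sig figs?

X_L = ωL = 23.4 Ω
Z = 11.0 + j23.4 Ω
|Z| = √(11.0² + 23.4²) = 25.8 Ω
∠Z = arctan(23.4/11.0) = 64.8°
cos φ = cos(64.8°) = 0.426

0.426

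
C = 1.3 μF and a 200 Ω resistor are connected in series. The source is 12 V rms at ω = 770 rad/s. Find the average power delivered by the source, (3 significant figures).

X_C = 1/(ωC) = 999 Ω
Z = 200 − j999 Ω
|Z| = √(200² + 999²) = 1020 Ω
∠Z = arctan(-999/200) = -78.7°
I = V/|Z| = 11.8 mA
P = VI cos φ = 12 × 0.0118 × cos(-78.7°) = 27.7 mW

27.7 mW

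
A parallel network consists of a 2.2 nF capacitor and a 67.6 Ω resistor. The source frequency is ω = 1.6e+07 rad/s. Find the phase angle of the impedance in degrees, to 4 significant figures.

-67.21°

X_C = 1/(ωC) = 28.41 Ω
Parallel: admittances add. Y = 1/R + jωC
Y = (0.01479 + j0.03520) S
|Y| = 0.03818 S → |Z| = 1/|Y| = 26.19 Ω, ∠Z = −∠Y = -67.21°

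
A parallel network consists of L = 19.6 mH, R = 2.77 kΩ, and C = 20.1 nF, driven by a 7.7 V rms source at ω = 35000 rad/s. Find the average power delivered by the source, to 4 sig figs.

X_L = ωL = 686.0 Ω
X_C = 1/(ωC) = 1421 Ω
Parallel: admittances add. Y = 1/R + 1/(jωL) + jωC
Y = (0.0003610 − j0.0007542) S
|Y| = 0.0008362 S → |Z| = 1/|Y| = 1196 Ω, ∠Z = −∠Y = 64.42°
I = V/|Z| = 6.439 mA
P = VI cos φ = 7.7 × 0.006439 × cos(64.42°) = 21.40 mW

21.40 mW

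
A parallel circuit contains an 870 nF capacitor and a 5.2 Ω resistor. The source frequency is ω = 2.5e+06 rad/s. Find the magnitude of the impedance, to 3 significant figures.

X_C = 1/(ωC) = 0.460 Ω
Parallel: admittances add. Y = 1/R + jωC
Y = (0.192 + j2.18) S
|Y| = 2.18 S → |Z| = 1/|Y| = 0.458 Ω, ∠Z = −∠Y = -84.9°

0.458 Ω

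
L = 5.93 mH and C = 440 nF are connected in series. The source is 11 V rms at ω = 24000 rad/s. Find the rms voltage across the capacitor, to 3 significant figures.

X_L = ωL = 142 Ω
X_C = 1/(ωC) = 94.7 Ω
Net reactance X = X_L − X_C = 47.6 Ω
Z = j47.6 Ω
|Z| = √(0² + 47.6²) = 47.6 Ω
I = V/|Z| = 231 mA
V_C = I·|Z_C| = 0.231 × 94.7 = 21.9 V

21.9 V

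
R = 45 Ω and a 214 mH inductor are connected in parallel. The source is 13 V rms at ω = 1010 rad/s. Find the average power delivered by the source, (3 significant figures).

X_L = ωL = 216 Ω
Parallel: admittances add. Y = 1/R + 1/(jωL)
Y = (0.0222 − j0.00463) S
|Y| = 0.0227 S → |Z| = 1/|Y| = 44.1 Ω, ∠Z = −∠Y = 11.8°
I = V/|Z| = 295 mA
P = VI cos φ = 13 × 0.295 × cos(11.8°) = 3.76 W

3.76 W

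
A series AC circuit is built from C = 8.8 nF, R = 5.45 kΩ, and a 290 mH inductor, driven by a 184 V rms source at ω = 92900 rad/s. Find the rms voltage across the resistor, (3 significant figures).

38.1 V

X_L = ωL = 26900 Ω
X_C = 1/(ωC) = 1220 Ω
Net reactance X = X_L − X_C = 25700 Ω
Z = 5450 + j25700 Ω
|Z| = √(5450² + 25700²) = 26300 Ω
I = V/|Z| = 7.00 mA
V_R = I·|Z_R| = 0.00700 × 5450 = 38.1 V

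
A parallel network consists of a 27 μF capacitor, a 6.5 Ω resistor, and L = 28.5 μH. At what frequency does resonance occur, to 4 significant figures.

5.737 kHz

ω₀ = 1/√(LC) = 1/√(2.85e-05 × 2.7e-05) = 36050 rad/s
f₀ = ω₀/(2π) = 5.737 kHz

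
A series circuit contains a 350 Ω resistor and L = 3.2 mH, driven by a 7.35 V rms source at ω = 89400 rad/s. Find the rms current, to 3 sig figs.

16.3 mA

X_L = ωL = 286 Ω
Z = 350 + j286 Ω
|Z| = √(350² + 286²) = 452 Ω
I = V/|Z| = 7.35/452 = 16.3 mA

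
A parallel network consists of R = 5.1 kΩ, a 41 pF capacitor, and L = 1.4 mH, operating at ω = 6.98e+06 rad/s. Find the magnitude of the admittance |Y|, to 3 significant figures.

X_L = ωL = 9770 Ω
X_C = 1/(ωC) = 3490 Ω
Parallel: admittances add. Y = 1/R + 1/(jωL) + jωC
Y = (0.000196 + j0.000184) S
|Y| = 0.000269 S → |Z| = 1/|Y| = 3720 Ω, ∠Z = −∠Y = -43.2°

269 μS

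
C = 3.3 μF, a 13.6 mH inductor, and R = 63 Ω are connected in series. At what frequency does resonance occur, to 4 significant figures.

ω₀ = 1/√(LC) = 1/√(0.0136 × 3.3e-06) = 4720 rad/s
f₀ = ω₀/(2π) = 751.3 Hz

751.3 Hz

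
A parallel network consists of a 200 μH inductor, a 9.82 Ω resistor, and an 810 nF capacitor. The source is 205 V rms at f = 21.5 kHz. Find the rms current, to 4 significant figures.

ω = 2πf = 135100 rad/s
X_L = ωL = 27.02 Ω
X_C = 1/(ωC) = 9.139 Ω
Parallel: admittances add. Y = 1/R + 1/(jωL) + jωC
Y = (0.1018 + j0.07241) S
|Y| = 0.1250 S → |Z| = 1/|Y| = 8.003 Ω, ∠Z = −∠Y = -35.41°
I = V/|Z| = 205/8.003 = 25.62 A

25.62 A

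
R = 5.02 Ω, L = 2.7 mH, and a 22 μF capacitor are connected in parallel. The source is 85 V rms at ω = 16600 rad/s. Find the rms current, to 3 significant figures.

X_L = ωL = 44.8 Ω
X_C = 1/(ωC) = 2.74 Ω
Parallel: admittances add. Y = 1/R + 1/(jωL) + jωC
Y = (0.199 + j0.343) S
|Y| = 0.397 S → |Z| = 1/|Y| = 2.52 Ω, ∠Z = −∠Y = -59.8°
I = V/|Z| = 85/2.52 = 33.7 A

33.7 A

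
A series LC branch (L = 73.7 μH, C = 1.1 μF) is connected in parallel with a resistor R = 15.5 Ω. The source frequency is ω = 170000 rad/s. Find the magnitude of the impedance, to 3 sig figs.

6.52 Ω

X_L = ωL = 12.5 Ω
X_C = 1/(ωC) = 5.35 Ω
Branch 1: Z₁ = R = 15.5 Ω
Branch 2 (series LC): Z₂ = j(X_L − X_C) = j7.18 Ω
Parallel: Z = Z₁Z₂/(Z₁+Z₂), |Z| = 6.52 Ω, ∠Z = 65.1°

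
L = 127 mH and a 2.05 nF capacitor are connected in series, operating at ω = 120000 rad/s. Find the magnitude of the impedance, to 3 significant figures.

X_L = ωL = 15200 Ω
X_C = 1/(ωC) = 4070 Ω
Net reactance X = X_L − X_C = 11200 Ω
Z = j11200 Ω
|Z| = √(0² + 11200²) = 11200 Ω

11200 Ω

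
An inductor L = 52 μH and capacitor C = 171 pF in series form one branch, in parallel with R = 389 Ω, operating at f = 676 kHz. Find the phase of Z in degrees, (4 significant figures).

-18.60°

ω = 2πf = 4.247e+06 rad/s
X_L = ωL = 220.9 Ω
X_C = 1/(ωC) = 1377 Ω
Branch 1: Z₁ = R = 389.0 Ω
Branch 2 (series LC): Z₂ = j(X_L − X_C) = −j1156 Ω
Parallel: Z = Z₁Z₂/(Z₁+Z₂), |Z| = 368.7 Ω, ∠Z = -18.60°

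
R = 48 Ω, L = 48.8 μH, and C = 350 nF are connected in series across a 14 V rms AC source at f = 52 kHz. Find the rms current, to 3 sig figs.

288 mA

ω = 2πf = 326700 rad/s
X_L = ωL = 15.9 Ω
X_C = 1/(ωC) = 8.74 Ω
Net reactance X = X_L − X_C = 7.20 Ω
Z = 48.0 + j7.20 Ω
|Z| = √(48.0² + 7.20²) = 48.5 Ω
I = V/|Z| = 14/48.5 = 288 mA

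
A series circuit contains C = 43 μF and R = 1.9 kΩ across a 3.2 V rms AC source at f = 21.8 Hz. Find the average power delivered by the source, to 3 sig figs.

ω = 2πf = 137.0 rad/s
X_C = 1/(ωC) = 170 Ω
Z = 1900 − j170 Ω
|Z| = √(1900² + 170²) = 1910 Ω
∠Z = arctan(-170/1900) = -5.11°
I = V/|Z| = 1.68 mA
P = VI cos φ = 3.2 × 0.00168 × cos(-5.11°) = 5.35 mW

5.35 mW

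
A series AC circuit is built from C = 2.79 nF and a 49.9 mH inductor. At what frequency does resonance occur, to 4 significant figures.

13.49 kHz

ω₀ = 1/√(LC) = 1/√(0.0499 × 2.79e-09) = 84750 rad/s
f₀ = ω₀/(2π) = 13.49 kHz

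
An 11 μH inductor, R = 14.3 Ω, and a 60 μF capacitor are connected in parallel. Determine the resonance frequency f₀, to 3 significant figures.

ω₀ = 1/√(LC) = 1/√(1.1e-05 × 6e-05) = 38920 rad/s
f₀ = ω₀/(2π) = 6.20 kHz

6.20 kHz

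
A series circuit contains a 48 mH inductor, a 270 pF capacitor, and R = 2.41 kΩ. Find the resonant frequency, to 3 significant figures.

ω₀ = 1/√(LC) = 1/√(0.048 × 2.7e-10) = 277800 rad/s
f₀ = ω₀/(2π) = 44.2 kHz

44.2 kHz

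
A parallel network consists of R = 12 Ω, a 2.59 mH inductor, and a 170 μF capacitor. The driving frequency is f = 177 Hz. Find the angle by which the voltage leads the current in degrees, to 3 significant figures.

62.2°

ω = 2πf = 1112 rad/s
X_L = ωL = 2.88 Ω
X_C = 1/(ωC) = 5.29 Ω
Parallel: admittances add. Y = 1/R + 1/(jωL) + jωC
Y = (0.0833 − j0.158) S
|Y| = 0.179 S → |Z| = 1/|Y| = 5.60 Ω, ∠Z = −∠Y = 62.2°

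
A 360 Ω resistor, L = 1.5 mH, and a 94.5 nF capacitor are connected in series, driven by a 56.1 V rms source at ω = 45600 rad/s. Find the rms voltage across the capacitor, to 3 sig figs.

X_L = ωL = 68.4 Ω
X_C = 1/(ωC) = 232 Ω
Net reactance X = X_L − X_C = -164 Ω
Z = 360 − j164 Ω
|Z| = √(360² + 164²) = 395 Ω
I = V/|Z| = 142 mA
V_C = I·|Z_C| = 0.142 × 232 = 32.9 V

32.9 V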